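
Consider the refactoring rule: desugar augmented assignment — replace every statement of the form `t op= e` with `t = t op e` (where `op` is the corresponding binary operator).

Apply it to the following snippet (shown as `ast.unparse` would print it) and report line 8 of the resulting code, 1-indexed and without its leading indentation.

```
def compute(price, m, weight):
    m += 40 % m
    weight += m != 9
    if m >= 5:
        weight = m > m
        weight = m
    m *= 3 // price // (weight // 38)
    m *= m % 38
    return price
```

m = m * (m % 38)

Transformed code:
def compute(price, m, weight):
    m = m + 40 % m
    weight = weight + (m != 9)
    if m >= 5:
        weight = m > m
        weight = m
    m = m * (3 // price // (weight // 38))
    m = m * (m % 38)
    return price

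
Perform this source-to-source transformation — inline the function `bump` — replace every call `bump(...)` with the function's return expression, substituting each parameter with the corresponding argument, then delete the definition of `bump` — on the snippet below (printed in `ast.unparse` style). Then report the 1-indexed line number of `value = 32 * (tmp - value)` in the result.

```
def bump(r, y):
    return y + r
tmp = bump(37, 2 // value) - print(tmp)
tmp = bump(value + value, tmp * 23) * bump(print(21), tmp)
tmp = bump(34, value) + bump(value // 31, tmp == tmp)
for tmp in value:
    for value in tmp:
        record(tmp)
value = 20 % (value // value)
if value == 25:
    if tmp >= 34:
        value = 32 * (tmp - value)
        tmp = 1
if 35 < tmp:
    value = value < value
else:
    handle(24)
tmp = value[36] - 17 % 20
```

Transformed code:
tmp = 2 // value + 37 - print(tmp)
tmp = (tmp * 23 + (value + value)) * (tmp + print(21))
tmp = value + 34 + ((tmp == tmp) + value // 31)
for tmp in value:
    for value in tmp:
        record(tmp)
value = 20 % (value // value)
if value == 25:
    if tmp >= 34:
        value = 32 * (tmp - value)
        tmp = 1
if 35 < tmp:
    value = value < value
else:
    handle(24)
tmp = value[36] - 17 % 20

10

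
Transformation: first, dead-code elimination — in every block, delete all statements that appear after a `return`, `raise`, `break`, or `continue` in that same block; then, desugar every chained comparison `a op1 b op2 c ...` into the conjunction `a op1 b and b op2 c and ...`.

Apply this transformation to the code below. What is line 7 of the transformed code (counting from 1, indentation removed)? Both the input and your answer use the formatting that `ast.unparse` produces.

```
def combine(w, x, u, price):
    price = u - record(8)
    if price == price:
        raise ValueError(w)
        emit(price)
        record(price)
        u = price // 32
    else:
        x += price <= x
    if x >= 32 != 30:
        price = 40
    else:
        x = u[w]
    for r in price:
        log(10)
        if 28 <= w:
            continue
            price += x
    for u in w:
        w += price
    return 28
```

if x >= 32 and 32 != 30:

Transformed code:
def combine(w, x, u, price):
    price = u - record(8)
    if price == price:
        raise ValueError(w)
    else:
        x += price <= x
    if x >= 32 and 32 != 30:
        price = 40
    else:
        x = u[w]
    for r in price:
        log(10)
        if 28 <= w:
            continue
    for u in w:
        w += price
    return 28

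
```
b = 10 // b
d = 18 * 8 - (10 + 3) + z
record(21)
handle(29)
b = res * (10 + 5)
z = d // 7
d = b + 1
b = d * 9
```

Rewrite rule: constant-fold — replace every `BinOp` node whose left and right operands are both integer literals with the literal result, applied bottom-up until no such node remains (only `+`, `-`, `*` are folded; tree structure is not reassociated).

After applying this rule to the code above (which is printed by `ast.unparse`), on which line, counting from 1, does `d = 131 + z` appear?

Transformed code:
b = 10 // b
d = 131 + z
record(21)
handle(29)
b = res * 15
z = d // 7
d = b + 1
b = d * 9

2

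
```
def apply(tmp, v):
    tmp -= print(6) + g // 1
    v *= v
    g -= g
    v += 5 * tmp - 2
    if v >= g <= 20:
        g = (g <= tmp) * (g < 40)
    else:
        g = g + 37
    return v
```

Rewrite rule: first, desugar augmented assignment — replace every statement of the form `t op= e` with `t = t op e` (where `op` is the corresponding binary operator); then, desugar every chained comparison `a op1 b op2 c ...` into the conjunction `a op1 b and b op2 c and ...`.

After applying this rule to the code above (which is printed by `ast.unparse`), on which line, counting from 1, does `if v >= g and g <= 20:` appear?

6

Transformed code:
def apply(tmp, v):
    tmp = tmp - (print(6) + g // 1)
    v = v * v
    g = g - g
    v = v + (5 * tmp - 2)
    if v >= g and g <= 20:
        g = (g <= tmp) * (g < 40)
    else:
        g = g + 37
    return v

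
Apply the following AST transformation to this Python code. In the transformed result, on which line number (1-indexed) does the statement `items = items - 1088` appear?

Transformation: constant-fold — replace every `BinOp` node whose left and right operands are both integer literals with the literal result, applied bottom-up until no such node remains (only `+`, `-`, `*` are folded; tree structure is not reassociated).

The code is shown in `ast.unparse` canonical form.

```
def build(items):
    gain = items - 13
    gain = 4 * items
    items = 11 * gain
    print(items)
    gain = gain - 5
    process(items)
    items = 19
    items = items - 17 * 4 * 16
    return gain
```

9

Transformed code:
def build(items):
    gain = items - 13
    gain = 4 * items
    items = 11 * gain
    print(items)
    gain = gain - 5
    process(items)
    items = 19
    items = items - 1088
    return gain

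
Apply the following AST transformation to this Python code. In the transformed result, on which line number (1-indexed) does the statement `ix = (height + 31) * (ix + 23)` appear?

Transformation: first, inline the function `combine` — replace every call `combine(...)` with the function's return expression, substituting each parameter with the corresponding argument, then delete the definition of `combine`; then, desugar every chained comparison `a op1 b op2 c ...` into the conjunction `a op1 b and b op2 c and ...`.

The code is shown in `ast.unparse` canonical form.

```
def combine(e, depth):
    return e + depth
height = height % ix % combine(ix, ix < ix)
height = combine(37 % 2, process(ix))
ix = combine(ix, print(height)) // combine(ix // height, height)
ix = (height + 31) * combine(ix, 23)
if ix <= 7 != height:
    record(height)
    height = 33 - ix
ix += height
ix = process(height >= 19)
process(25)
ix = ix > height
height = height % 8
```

Transformed code:
height = height % ix % (ix + (ix < ix))
height = 37 % 2 + process(ix)
ix = (ix + print(height)) // (ix // height + height)
ix = (height + 31) * (ix + 23)
if ix <= 7 and 7 != height:
    record(height)
    height = 33 - ix
ix += height
ix = process(height >= 19)
process(25)
ix = ix > height
height = height % 8

4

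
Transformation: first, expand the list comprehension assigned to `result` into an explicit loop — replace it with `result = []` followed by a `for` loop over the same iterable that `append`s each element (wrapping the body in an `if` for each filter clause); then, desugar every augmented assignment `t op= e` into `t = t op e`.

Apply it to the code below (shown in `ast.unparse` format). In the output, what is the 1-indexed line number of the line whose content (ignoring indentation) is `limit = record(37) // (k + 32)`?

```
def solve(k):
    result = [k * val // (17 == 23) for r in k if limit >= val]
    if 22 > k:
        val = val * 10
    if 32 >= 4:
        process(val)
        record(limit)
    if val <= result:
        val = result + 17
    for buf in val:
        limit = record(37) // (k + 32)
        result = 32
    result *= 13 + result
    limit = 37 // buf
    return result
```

Transformed code:
def solve(k):
    result = []
    for r in k:
        if limit >= val:
            result.append(k * val // (17 == 23))
    if 22 > k:
        val = val * 10
    if 32 >= 4:
        process(val)
        record(limit)
    if val <= result:
        val = result + 17
    for buf in val:
        limit = record(37) // (k + 32)
        result = 32
    result = result * (13 + result)
    limit = 37 // buf
    return result

14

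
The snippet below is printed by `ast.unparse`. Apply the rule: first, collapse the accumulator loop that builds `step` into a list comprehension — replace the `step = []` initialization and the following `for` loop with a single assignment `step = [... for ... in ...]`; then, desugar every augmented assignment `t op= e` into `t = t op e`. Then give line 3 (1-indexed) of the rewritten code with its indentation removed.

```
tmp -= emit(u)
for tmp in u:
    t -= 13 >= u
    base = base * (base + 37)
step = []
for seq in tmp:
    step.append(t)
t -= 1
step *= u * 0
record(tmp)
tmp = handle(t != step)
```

t = t - (13 >= u)

Transformed code:
tmp = tmp - emit(u)
for tmp in u:
    t = t - (13 >= u)
    base = base * (base + 37)
step = [t for seq in tmp]
t = t - 1
step = step * (u * 0)
record(tmp)
tmp = handle(t != step)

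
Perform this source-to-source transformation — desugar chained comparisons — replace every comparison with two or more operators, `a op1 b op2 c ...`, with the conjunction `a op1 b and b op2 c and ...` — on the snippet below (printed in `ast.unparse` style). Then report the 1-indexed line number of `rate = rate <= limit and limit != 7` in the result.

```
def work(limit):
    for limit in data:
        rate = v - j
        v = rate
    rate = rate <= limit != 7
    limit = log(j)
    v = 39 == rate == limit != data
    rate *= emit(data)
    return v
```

Transformed code:
def work(limit):
    for limit in data:
        rate = v - j
        v = rate
    rate = rate <= limit and limit != 7
    limit = log(j)
    v = 39 == rate and rate == limit and (limit != data)
    rate *= emit(data)
    return v

5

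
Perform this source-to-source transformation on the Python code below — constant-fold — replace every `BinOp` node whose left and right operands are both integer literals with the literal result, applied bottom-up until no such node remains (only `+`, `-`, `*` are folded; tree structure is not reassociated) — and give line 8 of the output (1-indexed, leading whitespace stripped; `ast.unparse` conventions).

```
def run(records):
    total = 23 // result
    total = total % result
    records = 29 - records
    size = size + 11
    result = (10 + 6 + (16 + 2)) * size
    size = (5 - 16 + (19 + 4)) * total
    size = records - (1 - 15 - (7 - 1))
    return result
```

size = records - -20

Transformed code:
def run(records):
    total = 23 // result
    total = total % result
    records = 29 - records
    size = size + 11
    result = 34 * size
    size = 12 * total
    size = records - -20
    return result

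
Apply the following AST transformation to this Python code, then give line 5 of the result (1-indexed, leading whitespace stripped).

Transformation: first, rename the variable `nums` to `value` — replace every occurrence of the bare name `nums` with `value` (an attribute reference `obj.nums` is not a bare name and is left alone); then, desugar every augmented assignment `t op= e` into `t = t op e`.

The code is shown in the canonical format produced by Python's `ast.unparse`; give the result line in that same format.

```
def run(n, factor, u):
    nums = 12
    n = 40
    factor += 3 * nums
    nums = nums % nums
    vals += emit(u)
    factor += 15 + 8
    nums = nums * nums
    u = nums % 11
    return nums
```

value = value % value

Transformed code:
def run(n, factor, u):
    value = 12
    n = 40
    factor = factor + 3 * value
    value = value % value
    vals = vals + emit(u)
    factor = factor + (15 + 8)
    value = value * value
    u = value % 11
    return value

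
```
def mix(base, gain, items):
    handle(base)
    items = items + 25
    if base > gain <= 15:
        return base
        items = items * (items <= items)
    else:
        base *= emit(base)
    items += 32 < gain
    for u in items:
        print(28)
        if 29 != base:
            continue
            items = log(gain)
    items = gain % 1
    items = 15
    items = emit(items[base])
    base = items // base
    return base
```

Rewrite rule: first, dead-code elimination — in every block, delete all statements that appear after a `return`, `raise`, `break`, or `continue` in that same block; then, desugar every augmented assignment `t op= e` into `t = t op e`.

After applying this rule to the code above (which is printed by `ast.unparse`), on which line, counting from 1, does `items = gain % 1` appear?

13

Transformed code:
def mix(base, gain, items):
    handle(base)
    items = items + 25
    if base > gain <= 15:
        return base
    else:
        base = base * emit(base)
    items = items + (32 < gain)
    for u in items:
        print(28)
        if 29 != base:
            continue
    items = gain % 1
    items = 15
    items = emit(items[base])
    base = items // base
    return base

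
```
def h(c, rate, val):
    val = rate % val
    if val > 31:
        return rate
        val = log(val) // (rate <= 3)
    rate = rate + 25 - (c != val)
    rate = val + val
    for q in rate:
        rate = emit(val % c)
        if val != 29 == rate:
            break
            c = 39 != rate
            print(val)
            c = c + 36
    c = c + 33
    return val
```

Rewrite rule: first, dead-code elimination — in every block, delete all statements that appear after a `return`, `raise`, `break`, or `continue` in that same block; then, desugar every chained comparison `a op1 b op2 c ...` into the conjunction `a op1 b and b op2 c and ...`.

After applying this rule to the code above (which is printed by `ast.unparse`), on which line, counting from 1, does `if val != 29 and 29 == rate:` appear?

9

Transformed code:
def h(c, rate, val):
    val = rate % val
    if val > 31:
        return rate
    rate = rate + 25 - (c != val)
    rate = val + val
    for q in rate:
        rate = emit(val % c)
        if val != 29 and 29 == rate:
            break
    c = c + 33
    return val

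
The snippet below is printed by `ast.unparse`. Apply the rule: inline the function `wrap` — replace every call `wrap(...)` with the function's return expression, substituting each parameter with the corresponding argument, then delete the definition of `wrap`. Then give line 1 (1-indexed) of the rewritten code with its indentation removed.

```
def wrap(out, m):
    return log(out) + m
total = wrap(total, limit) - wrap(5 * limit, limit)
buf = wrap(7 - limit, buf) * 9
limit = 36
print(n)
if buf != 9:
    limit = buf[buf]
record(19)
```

Transformed code:
total = log(total) + limit - (log(5 * limit) + limit)
buf = (log(7 - limit) + buf) * 9
limit = 36
print(n)
if buf != 9:
    limit = buf[buf]
record(19)

total = log(total) + limit - (log(5 * limit) + limit)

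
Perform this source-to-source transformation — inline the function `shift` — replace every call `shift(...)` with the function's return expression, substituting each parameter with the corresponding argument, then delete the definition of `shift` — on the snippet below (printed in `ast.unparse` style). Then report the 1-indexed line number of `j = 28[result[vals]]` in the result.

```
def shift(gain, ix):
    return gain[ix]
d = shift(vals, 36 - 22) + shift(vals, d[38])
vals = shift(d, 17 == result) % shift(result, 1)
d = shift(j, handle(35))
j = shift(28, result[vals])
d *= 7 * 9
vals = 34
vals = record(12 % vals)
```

Transformed code:
d = vals[36 - 22] + vals[d[38]]
vals = d[17 == result] % result[1]
d = j[handle(35)]
j = 28[result[vals]]
d *= 7 * 9
vals = 34
vals = record(12 % vals)

4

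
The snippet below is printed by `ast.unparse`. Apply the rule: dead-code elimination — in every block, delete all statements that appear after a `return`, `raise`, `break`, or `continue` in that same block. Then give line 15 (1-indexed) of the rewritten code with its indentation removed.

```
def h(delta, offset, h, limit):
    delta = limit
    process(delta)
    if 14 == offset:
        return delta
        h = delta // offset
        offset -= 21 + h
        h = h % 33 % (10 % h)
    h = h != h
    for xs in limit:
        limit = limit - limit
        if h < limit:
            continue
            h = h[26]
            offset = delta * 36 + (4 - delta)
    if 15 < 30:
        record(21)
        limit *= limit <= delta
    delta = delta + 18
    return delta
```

Transformed code:
def h(delta, offset, h, limit):
    delta = limit
    process(delta)
    if 14 == offset:
        return delta
    h = h != h
    for xs in limit:
        limit = limit - limit
        if h < limit:
            continue
    if 15 < 30:
        record(21)
        limit *= limit <= delta
    delta = delta + 18
    return delta

return delta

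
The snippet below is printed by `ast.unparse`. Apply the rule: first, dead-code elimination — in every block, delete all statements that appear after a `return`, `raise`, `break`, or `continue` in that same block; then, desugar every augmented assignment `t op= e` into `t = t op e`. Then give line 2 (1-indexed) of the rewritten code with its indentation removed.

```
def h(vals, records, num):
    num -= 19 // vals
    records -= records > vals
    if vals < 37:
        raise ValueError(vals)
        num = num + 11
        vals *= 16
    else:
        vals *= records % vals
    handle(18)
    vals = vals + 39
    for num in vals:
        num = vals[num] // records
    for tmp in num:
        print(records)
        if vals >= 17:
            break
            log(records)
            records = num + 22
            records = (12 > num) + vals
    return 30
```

Transformed code:
def h(vals, records, num):
    num = num - 19 // vals
    records = records - (records > vals)
    if vals < 37:
        raise ValueError(vals)
    else:
        vals = vals * (records % vals)
    handle(18)
    vals = vals + 39
    for num in vals:
        num = vals[num] // records
    for tmp in num:
        print(records)
        if vals >= 17:
            break
    return 30

num = num - 19 // vals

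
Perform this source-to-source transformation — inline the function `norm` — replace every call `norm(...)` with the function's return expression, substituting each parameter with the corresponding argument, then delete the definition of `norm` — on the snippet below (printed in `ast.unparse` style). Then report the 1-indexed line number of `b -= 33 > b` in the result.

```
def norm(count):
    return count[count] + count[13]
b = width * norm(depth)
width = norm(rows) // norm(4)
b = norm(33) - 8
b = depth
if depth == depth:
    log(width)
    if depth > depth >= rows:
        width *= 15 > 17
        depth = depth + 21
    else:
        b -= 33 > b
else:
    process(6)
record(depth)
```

11

Transformed code:
b = width * (depth[depth] + depth[13])
width = (rows[rows] + rows[13]) // (4[4] + 4[13])
b = 33[33] + 33[13] - 8
b = depth
if depth == depth:
    log(width)
    if depth > depth >= rows:
        width *= 15 > 17
        depth = depth + 21
    else:
        b -= 33 > b
else:
    process(6)
record(depth)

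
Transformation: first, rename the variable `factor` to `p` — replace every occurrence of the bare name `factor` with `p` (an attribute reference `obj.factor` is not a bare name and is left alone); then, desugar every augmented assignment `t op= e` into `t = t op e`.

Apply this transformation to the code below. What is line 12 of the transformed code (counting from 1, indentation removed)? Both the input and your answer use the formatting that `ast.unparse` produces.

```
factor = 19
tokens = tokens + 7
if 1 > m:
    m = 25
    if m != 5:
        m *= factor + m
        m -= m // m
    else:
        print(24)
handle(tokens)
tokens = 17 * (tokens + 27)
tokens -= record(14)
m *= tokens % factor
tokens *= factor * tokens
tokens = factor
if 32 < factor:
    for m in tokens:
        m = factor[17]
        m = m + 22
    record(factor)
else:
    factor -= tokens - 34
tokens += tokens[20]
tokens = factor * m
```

tokens = tokens - record(14)

Transformed code:
p = 19
tokens = tokens + 7
if 1 > m:
    m = 25
    if m != 5:
        m = m * (p + m)
        m = m - m // m
    else:
        print(24)
handle(tokens)
tokens = 17 * (tokens + 27)
tokens = tokens - record(14)
m = m * (tokens % p)
tokens = tokens * (p * tokens)
tokens = p
if 32 < p:
    for m in tokens:
        m = p[17]
        m = m + 22
    record(p)
else:
    p = p - (tokens - 34)
tokens = tokens + tokens[20]
tokens = p * m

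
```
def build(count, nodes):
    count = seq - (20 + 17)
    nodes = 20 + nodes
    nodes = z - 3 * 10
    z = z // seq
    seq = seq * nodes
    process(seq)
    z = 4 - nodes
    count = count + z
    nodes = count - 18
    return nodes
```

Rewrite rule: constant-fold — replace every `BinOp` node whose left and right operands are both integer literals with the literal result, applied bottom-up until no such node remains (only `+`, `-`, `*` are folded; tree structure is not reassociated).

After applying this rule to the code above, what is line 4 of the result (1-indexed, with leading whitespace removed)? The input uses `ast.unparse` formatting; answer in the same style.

nodes = z - 30

Transformed code:
def build(count, nodes):
    count = seq - 37
    nodes = 20 + nodes
    nodes = z - 30
    z = z // seq
    seq = seq * nodes
    process(seq)
    z = 4 - nodes
    count = count + z
    nodes = count - 18
    return nodes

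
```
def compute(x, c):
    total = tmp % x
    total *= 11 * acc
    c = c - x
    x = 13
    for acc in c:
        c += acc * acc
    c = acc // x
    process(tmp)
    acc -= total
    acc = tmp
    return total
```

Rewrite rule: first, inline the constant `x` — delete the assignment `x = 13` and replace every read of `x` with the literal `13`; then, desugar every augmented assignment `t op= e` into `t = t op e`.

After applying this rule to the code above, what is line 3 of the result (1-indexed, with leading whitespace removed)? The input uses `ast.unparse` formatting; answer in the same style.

Transformed code:
def compute(x, c):
    total = tmp % 13
    total = total * (11 * acc)
    c = c - 13
    for acc in c:
        c = c + acc * acc
    c = acc // 13
    process(tmp)
    acc = acc - total
    acc = tmp
    return total

total = total * (11 * acc)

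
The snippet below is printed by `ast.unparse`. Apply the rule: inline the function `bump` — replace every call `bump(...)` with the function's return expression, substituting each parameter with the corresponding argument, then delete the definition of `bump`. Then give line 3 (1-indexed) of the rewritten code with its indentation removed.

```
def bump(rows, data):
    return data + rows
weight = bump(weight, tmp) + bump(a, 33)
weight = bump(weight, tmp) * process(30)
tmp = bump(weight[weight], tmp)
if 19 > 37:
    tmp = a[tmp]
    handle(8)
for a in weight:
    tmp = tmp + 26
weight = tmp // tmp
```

tmp = tmp + weight[weight]

Transformed code:
weight = tmp + weight + (33 + a)
weight = (tmp + weight) * process(30)
tmp = tmp + weight[weight]
if 19 > 37:
    tmp = a[tmp]
    handle(8)
for a in weight:
    tmp = tmp + 26
weight = tmp // tmp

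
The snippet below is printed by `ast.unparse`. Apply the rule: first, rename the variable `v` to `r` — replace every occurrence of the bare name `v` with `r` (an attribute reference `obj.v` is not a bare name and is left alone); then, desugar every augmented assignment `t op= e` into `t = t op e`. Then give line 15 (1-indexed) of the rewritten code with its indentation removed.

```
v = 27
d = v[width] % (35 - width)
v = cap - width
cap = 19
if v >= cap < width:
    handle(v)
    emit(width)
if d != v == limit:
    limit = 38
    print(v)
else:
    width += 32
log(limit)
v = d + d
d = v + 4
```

Transformed code:
r = 27
d = r[width] % (35 - width)
r = cap - width
cap = 19
if r >= cap < width:
    handle(r)
    emit(width)
if d != r == limit:
    limit = 38
    print(r)
else:
    width = width + 32
log(limit)
r = d + d
d = r + 4

d = r + 4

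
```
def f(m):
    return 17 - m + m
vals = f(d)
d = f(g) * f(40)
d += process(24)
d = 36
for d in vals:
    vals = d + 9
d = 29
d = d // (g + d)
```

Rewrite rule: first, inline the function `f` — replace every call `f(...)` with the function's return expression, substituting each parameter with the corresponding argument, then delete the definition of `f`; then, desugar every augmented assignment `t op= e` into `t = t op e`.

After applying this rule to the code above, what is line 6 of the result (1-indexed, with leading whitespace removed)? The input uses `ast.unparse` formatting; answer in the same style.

vals = d + 9

Transformed code:
vals = 17 - d + d
d = (17 - g + g) * (17 - 40 + 40)
d = d + process(24)
d = 36
for d in vals:
    vals = d + 9
d = 29
d = d // (g + d)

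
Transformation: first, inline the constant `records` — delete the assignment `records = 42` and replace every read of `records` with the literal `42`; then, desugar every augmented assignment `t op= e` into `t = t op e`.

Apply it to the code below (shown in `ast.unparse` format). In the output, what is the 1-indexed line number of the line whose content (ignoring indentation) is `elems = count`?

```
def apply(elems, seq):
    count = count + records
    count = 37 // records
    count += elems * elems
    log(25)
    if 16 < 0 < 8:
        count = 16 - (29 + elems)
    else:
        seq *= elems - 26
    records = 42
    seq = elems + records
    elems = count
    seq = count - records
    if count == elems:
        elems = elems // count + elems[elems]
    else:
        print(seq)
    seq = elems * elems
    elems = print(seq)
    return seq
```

Transformed code:
def apply(elems, seq):
    count = count + 42
    count = 37 // 42
    count = count + elems * elems
    log(25)
    if 16 < 0 < 8:
        count = 16 - (29 + elems)
    else:
        seq = seq * (elems - 26)
    seq = elems + 42
    elems = count
    seq = count - 42
    if count == elems:
        elems = elems // count + elems[elems]
    else:
        print(seq)
    seq = elems * elems
    elems = print(seq)
    return seq

11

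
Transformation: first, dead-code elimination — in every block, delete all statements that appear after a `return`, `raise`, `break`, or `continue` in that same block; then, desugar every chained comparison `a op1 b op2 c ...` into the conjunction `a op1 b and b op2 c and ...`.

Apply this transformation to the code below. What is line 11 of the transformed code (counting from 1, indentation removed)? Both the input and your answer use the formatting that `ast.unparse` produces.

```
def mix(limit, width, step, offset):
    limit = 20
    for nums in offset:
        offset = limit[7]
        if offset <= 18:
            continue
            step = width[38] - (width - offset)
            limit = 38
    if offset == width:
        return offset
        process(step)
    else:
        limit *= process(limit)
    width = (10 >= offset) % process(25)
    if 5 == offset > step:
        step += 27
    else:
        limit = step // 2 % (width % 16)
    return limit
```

width = (10 >= offset) % process(25)

Transformed code:
def mix(limit, width, step, offset):
    limit = 20
    for nums in offset:
        offset = limit[7]
        if offset <= 18:
            continue
    if offset == width:
        return offset
    else:
        limit *= process(limit)
    width = (10 >= offset) % process(25)
    if 5 == offset and offset > step:
        step += 27
    else:
        limit = step // 2 % (width % 16)
    return limit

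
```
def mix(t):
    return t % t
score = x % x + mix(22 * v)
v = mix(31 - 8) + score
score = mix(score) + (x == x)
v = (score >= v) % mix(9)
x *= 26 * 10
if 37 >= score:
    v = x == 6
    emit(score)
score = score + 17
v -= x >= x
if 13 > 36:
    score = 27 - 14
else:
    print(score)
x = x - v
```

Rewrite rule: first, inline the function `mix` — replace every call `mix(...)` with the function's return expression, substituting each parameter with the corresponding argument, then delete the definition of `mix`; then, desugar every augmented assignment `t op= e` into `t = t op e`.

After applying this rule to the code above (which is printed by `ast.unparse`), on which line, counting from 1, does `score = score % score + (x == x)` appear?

3

Transformed code:
score = x % x + 22 * v % (22 * v)
v = (31 - 8) % (31 - 8) + score
score = score % score + (x == x)
v = (score >= v) % (9 % 9)
x = x * (26 * 10)
if 37 >= score:
    v = x == 6
    emit(score)
score = score + 17
v = v - (x >= x)
if 13 > 36:
    score = 27 - 14
else:
    print(score)
x = x - v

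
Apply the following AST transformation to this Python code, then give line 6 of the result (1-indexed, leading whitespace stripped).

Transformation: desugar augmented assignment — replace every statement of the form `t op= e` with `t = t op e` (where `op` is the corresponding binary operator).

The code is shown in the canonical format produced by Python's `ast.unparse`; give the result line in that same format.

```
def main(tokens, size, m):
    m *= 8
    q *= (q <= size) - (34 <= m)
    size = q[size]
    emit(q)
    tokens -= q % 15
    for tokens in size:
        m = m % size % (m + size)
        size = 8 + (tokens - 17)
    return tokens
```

Transformed code:
def main(tokens, size, m):
    m = m * 8
    q = q * ((q <= size) - (34 <= m))
    size = q[size]
    emit(q)
    tokens = tokens - q % 15
    for tokens in size:
        m = m % size % (m + size)
        size = 8 + (tokens - 17)
    return tokens

tokens = tokens - q % 15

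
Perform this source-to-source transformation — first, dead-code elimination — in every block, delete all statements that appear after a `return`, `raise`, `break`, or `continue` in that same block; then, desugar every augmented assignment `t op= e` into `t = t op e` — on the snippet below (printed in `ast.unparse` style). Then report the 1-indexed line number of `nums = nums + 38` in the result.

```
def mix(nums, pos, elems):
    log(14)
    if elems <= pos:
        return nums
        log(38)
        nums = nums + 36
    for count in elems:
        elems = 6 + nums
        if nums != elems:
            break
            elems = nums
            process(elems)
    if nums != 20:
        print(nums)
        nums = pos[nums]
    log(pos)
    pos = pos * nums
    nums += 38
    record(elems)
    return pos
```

Transformed code:
def mix(nums, pos, elems):
    log(14)
    if elems <= pos:
        return nums
    for count in elems:
        elems = 6 + nums
        if nums != elems:
            break
    if nums != 20:
        print(nums)
        nums = pos[nums]
    log(pos)
    pos = pos * nums
    nums = nums + 38
    record(elems)
    return pos

14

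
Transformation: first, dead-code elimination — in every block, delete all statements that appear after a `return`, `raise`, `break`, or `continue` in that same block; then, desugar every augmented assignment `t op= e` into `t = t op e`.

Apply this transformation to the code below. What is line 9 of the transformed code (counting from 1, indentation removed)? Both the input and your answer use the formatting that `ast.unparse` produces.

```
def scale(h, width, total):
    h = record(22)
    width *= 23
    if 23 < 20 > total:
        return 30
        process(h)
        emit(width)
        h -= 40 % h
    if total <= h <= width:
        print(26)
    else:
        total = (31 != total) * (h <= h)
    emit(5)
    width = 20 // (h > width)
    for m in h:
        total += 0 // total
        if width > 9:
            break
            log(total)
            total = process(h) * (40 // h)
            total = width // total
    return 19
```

Transformed code:
def scale(h, width, total):
    h = record(22)
    width = width * 23
    if 23 < 20 > total:
        return 30
    if total <= h <= width:
        print(26)
    else:
        total = (31 != total) * (h <= h)
    emit(5)
    width = 20 // (h > width)
    for m in h:
        total = total + 0 // total
        if width > 9:
            break
    return 19

total = (31 != total) * (h <= h)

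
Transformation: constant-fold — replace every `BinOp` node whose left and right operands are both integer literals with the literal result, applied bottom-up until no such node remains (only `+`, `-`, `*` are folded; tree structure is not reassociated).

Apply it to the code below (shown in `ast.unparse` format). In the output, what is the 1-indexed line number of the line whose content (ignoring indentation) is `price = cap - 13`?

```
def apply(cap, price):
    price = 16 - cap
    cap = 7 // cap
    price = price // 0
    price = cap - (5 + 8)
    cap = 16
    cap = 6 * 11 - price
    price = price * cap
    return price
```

5

Transformed code:
def apply(cap, price):
    price = 16 - cap
    cap = 7 // cap
    price = price // 0
    price = cap - 13
    cap = 16
    cap = 66 - price
    price = price * cap
    return price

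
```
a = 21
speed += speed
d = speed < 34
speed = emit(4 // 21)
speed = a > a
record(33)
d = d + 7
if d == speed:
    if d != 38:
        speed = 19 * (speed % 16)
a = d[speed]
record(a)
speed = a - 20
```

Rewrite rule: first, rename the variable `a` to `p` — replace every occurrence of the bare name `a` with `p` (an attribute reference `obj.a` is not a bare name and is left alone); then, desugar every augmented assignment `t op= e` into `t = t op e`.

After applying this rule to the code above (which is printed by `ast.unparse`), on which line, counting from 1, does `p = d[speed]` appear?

11

Transformed code:
p = 21
speed = speed + speed
d = speed < 34
speed = emit(4 // 21)
speed = p > p
record(33)
d = d + 7
if d == speed:
    if d != 38:
        speed = 19 * (speed % 16)
p = d[speed]
record(p)
speed = p - 20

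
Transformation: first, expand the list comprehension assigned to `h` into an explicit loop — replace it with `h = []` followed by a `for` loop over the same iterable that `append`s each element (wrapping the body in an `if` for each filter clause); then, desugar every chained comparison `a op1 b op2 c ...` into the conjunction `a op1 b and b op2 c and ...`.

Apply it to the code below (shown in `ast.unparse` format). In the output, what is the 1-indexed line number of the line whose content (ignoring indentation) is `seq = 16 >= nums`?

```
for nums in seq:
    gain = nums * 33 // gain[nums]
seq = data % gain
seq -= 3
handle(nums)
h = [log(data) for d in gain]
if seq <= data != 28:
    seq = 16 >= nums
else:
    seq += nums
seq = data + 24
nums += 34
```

Transformed code:
for nums in seq:
    gain = nums * 33 // gain[nums]
seq = data % gain
seq -= 3
handle(nums)
h = []
for d in gain:
    h.append(log(data))
if seq <= data and data != 28:
    seq = 16 >= nums
else:
    seq += nums
seq = data + 24
nums += 34

10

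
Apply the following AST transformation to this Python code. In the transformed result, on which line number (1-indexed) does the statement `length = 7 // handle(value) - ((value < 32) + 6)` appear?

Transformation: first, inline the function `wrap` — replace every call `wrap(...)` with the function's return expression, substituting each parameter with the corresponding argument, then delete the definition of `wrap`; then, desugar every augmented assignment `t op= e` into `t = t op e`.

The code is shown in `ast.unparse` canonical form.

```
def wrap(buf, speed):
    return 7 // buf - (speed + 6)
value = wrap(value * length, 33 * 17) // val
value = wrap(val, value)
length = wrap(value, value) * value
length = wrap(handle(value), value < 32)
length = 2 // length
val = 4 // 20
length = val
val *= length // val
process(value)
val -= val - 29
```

4

Transformed code:
value = (7 // (value * length) - (33 * 17 + 6)) // val
value = 7 // val - (value + 6)
length = (7 // value - (value + 6)) * value
length = 7 // handle(value) - ((value < 32) + 6)
length = 2 // length
val = 4 // 20
length = val
val = val * (length // val)
process(value)
val = val - (val - 29)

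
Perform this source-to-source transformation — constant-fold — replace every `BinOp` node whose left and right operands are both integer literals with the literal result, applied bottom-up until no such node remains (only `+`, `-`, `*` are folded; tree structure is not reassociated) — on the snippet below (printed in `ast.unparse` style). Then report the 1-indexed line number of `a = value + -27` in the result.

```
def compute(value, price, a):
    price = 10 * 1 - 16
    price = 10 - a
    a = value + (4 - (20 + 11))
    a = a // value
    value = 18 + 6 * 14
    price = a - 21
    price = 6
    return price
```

Transformed code:
def compute(value, price, a):
    price = -6
    price = 10 - a
    a = value + -27
    a = a // value
    value = 102
    price = a - 21
    price = 6
    return price

4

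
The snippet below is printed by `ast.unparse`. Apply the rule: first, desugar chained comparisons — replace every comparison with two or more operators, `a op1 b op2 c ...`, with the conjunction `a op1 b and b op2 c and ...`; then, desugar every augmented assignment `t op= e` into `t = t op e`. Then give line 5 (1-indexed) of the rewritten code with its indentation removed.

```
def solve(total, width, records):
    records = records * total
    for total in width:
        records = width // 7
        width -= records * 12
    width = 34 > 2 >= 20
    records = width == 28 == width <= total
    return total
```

Transformed code:
def solve(total, width, records):
    records = records * total
    for total in width:
        records = width // 7
        width = width - records * 12
    width = 34 > 2 and 2 >= 20
    records = width == 28 and 28 == width and (width <= total)
    return total

width = width - records * 12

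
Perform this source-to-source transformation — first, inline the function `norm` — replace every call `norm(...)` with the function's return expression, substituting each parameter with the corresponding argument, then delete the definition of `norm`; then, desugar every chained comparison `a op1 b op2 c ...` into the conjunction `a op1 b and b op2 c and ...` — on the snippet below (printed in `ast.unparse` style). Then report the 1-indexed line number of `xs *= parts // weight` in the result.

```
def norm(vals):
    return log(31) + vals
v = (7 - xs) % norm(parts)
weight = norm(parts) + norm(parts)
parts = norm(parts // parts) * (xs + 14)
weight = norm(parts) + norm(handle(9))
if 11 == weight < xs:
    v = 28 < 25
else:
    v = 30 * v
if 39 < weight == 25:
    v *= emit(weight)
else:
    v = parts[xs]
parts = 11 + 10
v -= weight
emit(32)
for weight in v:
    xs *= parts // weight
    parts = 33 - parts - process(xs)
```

Transformed code:
v = (7 - xs) % (log(31) + parts)
weight = log(31) + parts + (log(31) + parts)
parts = (log(31) + parts // parts) * (xs + 14)
weight = log(31) + parts + (log(31) + handle(9))
if 11 == weight and weight < xs:
    v = 28 < 25
else:
    v = 30 * v
if 39 < weight and weight == 25:
    v *= emit(weight)
else:
    v = parts[xs]
parts = 11 + 10
v -= weight
emit(32)
for weight in v:
    xs *= parts // weight
    parts = 33 - parts - process(xs)

17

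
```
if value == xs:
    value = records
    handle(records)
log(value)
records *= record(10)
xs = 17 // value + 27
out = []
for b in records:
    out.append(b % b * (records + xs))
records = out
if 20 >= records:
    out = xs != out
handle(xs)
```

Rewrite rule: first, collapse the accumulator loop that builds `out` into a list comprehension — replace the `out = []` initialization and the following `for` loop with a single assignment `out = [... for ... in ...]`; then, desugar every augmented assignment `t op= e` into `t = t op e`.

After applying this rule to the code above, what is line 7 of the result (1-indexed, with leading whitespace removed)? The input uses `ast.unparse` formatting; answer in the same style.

out = [b % b * (records + xs) for b in records]

Transformed code:
if value == xs:
    value = records
    handle(records)
log(value)
records = records * record(10)
xs = 17 // value + 27
out = [b % b * (records + xs) for b in records]
records = out
if 20 >= records:
    out = xs != out
handle(xs)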